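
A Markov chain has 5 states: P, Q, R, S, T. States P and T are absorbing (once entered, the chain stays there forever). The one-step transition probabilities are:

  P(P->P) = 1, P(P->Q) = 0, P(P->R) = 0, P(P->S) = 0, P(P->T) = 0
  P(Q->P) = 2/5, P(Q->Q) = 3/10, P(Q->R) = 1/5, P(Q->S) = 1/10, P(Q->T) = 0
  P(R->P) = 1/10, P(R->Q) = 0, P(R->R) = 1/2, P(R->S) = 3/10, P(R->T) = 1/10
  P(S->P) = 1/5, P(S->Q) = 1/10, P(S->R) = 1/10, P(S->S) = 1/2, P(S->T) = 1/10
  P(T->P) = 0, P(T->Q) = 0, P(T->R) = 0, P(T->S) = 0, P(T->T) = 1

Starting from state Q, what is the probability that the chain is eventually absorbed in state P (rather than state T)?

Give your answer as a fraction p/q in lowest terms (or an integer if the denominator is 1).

Let a_i = P(absorbed in P | start in state i).
Boundary conditions: a_P = 1, a_T = 0.
For each transient state i, a_i = sum_j P(i->j) * a_j:
  a_Q = 2/5*a_P + 3/10*a_Q + 1/5*a_R + 1/10*a_S + 0*a_T
  a_R = 1/10*a_P + 0*a_Q + 1/2*a_R + 3/10*a_S + 1/10*a_T
  a_S = 1/5*a_P + 1/10*a_Q + 1/10*a_R + 1/2*a_S + 1/10*a_T

Substituting a_P = 1 and a_T = 0, rearrange to (I - Q) a = r where r[i] = P(i -> P):
  [7/10, -1/5, -1/10] . (a_Q, a_R, a_S) = 2/5
  [0, 1/2, -3/10] . (a_Q, a_R, a_S) = 1/10
  [-1/10, -1/10, 1/2] . (a_Q, a_R, a_S) = 1/5

Solving yields:
  a_Q = 11/13
  a_R = 8/13
  a_S = 9/13

Starting state is Q, so the absorption probability is a_Q = 11/13.

Answer: 11/13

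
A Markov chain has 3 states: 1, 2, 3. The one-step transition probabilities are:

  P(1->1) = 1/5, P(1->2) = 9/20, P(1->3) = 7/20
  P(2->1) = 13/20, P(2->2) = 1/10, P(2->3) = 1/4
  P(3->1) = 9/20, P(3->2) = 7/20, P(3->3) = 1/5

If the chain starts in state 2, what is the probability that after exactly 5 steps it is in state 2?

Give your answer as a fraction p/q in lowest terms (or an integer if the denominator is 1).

Answer: 493299/1600000

Derivation:
Computing P^5 by repeated multiplication:
P^1 =
  1: [1/5, 9/20, 7/20]
  2: [13/20, 1/10, 1/4]
  3: [9/20, 7/20, 1/5]
P^2 =
  1: [49/100, 103/400, 101/400]
  2: [123/400, 39/100, 121/400]
  3: [163/400, 123/400, 57/200]
P^3 =
  1: [379/1000, 2677/8000, 2291/8000]
  2: [3609/8000, 1133/4000, 17/64]
  3: [3277/8000, 2511/8000, 553/2000]
P^4 =
  1: [16887/40000, 48679/160000, 43773/160000]
  2: [63019/160000, 3243/10000, 45093/160000]
  3: [65659/160000, 49999/160000, 22171/80000]
P^5 =
  1: [81061/200000, 1011701/3200000, 891323/3200000]
  2: [1332457/3200000, 493299/1600000, 176189/640000]
  3: [1311701/3200000, 1001323/3200000, 13859/50000]

(P^5)[2 -> 2] = 493299/1600000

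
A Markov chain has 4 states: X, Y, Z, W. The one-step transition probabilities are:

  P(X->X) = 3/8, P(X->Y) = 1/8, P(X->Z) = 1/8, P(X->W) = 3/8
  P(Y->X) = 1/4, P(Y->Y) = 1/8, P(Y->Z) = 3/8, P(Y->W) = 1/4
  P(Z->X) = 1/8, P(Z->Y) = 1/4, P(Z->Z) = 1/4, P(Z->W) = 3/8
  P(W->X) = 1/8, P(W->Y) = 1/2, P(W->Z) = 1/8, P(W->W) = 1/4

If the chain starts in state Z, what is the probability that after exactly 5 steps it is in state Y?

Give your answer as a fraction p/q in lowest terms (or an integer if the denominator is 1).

Answer: 8735/32768

Derivation:
Computing P^5 by repeated multiplication:
P^1 =
  X: [3/8, 1/8, 1/8, 3/8]
  Y: [1/4, 1/8, 3/8, 1/4]
  Z: [1/8, 1/4, 1/4, 3/8]
  W: [1/8, 1/2, 1/8, 1/4]
P^2 =
  X: [15/64, 9/32, 11/64, 5/16]
  Y: [13/64, 17/64, 13/64, 21/64]
  Z: [3/16, 19/64, 7/32, 19/64]
  W: [7/32, 15/64, 17/64, 9/32]
P^3 =
  X: [7/32, 135/512, 111/512, 77/256]
  Y: [107/512, 35/128, 111/512, 77/256]
  Z: [107/512, 135/512, 29/128, 77/256]
  W: [107/512, 135/512, 111/512, 159/512]
P^4 =
  X: [871/4096, 1085/4096, 893/4096, 1247/4096]
  Y: [433/2048, 1085/4096, 903/4096, 621/2048]
  Z: [861/4096, 545/2048, 449/2048, 1247/4096]
  W: [861/4096, 275/1024, 893/4096, 621/2048]
P^5 =
  X: [6923/32768, 4365/16384, 7159/32768, 2489/8192]
  Y: [6913/32768, 8725/32768, 7169/32768, 9961/32768]
  Z: [1727/8192, 8735/32768, 3587/16384, 9951/32768]
  W: [3459/16384, 8715/32768, 7189/32768, 4973/16384]

(P^5)[Z -> Y] = 8735/32768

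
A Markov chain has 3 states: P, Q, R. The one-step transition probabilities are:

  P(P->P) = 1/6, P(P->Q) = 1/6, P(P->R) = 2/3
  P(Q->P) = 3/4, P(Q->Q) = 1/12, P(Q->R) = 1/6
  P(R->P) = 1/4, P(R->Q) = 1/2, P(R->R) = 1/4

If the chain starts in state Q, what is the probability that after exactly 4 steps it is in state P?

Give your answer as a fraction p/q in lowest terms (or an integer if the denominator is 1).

Computing P^4 by repeated multiplication:
P^1 =
  P: [1/6, 1/6, 2/3]
  Q: [3/4, 1/12, 1/6]
  R: [1/4, 1/2, 1/4]
P^2 =
  P: [23/72, 3/8, 11/36]
  Q: [11/48, 31/144, 5/9]
  R: [23/48, 5/24, 5/16]
P^3 =
  P: [355/864, 205/864, 19/54]
  Q: [65/192, 577/1728, 283/864]
  R: [181/576, 73/288, 83/192]
P^4 =
  P: [3467/10368, 913/3456, 2081/5184]
  Q: [2687/6912, 5143/20736, 1883/5184]
  R: [2423/6912, 1001/3456, 829/2304]

(P^4)[Q -> P] = 2687/6912

Answer: 2687/6912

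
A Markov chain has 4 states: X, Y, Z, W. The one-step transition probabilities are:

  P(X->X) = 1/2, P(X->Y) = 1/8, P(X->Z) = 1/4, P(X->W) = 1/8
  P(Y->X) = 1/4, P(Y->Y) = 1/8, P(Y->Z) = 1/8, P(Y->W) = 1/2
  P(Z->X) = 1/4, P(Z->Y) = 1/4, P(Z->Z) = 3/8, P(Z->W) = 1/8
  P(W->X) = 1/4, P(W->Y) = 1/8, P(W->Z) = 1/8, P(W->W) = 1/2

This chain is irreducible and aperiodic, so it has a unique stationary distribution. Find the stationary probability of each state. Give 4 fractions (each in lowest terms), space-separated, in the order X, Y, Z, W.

Answer: 1/3 11/72 2/9 7/24

Derivation:
The stationary distribution satisfies pi = pi * P, i.e.:
  pi_X = 1/2*pi_X + 1/4*pi_Y + 1/4*pi_Z + 1/4*pi_W
  pi_Y = 1/8*pi_X + 1/8*pi_Y + 1/4*pi_Z + 1/8*pi_W
  pi_Z = 1/4*pi_X + 1/8*pi_Y + 3/8*pi_Z + 1/8*pi_W
  pi_W = 1/8*pi_X + 1/2*pi_Y + 1/8*pi_Z + 1/2*pi_W
with normalization: pi_X + pi_Y + pi_Z + pi_W = 1.

Using the first 3 balance equations plus normalization, the linear system A*pi = b is:
  [-1/2, 1/4, 1/4, 1/4] . pi = 0
  [1/8, -7/8, 1/4, 1/8] . pi = 0
  [1/4, 1/8, -5/8, 1/8] . pi = 0
  [1, 1, 1, 1] . pi = 1

Solving yields:
  pi_X = 1/3
  pi_Y = 11/72
  pi_Z = 2/9
  pi_W = 7/24

Verification (pi * P):
  1/3*1/2 + 11/72*1/4 + 2/9*1/4 + 7/24*1/4 = 1/3 = pi_X  (ok)
  1/3*1/8 + 11/72*1/8 + 2/9*1/4 + 7/24*1/8 = 11/72 = pi_Y  (ok)
  1/3*1/4 + 11/72*1/8 + 2/9*3/8 + 7/24*1/8 = 2/9 = pi_Z  (ok)
  1/3*1/8 + 11/72*1/2 + 2/9*1/8 + 7/24*1/2 = 7/24 = pi_W  (ok)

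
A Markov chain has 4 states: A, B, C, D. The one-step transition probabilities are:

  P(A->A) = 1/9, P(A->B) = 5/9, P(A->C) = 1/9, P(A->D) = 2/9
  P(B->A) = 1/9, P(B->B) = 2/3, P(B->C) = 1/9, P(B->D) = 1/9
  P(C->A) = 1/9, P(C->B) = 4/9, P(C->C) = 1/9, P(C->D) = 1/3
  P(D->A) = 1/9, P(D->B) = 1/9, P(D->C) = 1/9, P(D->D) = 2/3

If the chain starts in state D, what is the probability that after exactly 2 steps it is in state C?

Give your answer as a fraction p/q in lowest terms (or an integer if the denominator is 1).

Computing P^2 by repeated multiplication:
P^1 =
  A: [1/9, 5/9, 1/9, 2/9]
  B: [1/9, 2/3, 1/9, 1/9]
  C: [1/9, 4/9, 1/9, 1/3]
  D: [1/9, 1/9, 1/9, 2/3]
P^2 =
  A: [1/9, 41/81, 1/9, 22/81]
  B: [1/9, 46/81, 1/9, 17/81]
  C: [1/9, 4/9, 1/9, 1/3]
  D: [1/9, 7/27, 1/9, 14/27]

(P^2)[D -> C] = 1/9

Answer: 1/9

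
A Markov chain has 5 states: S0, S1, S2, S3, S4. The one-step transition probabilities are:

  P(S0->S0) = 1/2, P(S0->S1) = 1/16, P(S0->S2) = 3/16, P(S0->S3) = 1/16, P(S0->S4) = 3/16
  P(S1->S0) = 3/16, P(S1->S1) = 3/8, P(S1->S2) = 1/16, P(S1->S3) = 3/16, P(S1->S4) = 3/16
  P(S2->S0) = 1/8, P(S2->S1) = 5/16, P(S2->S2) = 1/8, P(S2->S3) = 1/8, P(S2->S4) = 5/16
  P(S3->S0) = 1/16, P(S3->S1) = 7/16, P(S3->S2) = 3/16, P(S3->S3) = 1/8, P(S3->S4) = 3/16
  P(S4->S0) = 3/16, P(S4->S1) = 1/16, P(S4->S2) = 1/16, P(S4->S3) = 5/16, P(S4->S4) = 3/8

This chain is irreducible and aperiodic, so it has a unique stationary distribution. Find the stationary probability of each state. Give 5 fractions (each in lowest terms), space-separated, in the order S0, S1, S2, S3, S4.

Answer: 8356/36237 2757/12079 1453/12079 6218/36237 3011/12079

Derivation:
The stationary distribution satisfies pi = pi * P, i.e.:
  pi_S0 = 1/2*pi_S0 + 3/16*pi_S1 + 1/8*pi_S2 + 1/16*pi_S3 + 3/16*pi_S4
  pi_S1 = 1/16*pi_S0 + 3/8*pi_S1 + 5/16*pi_S2 + 7/16*pi_S3 + 1/16*pi_S4
  pi_S2 = 3/16*pi_S0 + 1/16*pi_S1 + 1/8*pi_S2 + 3/16*pi_S3 + 1/16*pi_S4
  pi_S3 = 1/16*pi_S0 + 3/16*pi_S1 + 1/8*pi_S2 + 1/8*pi_S3 + 5/16*pi_S4
  pi_S4 = 3/16*pi_S0 + 3/16*pi_S1 + 5/16*pi_S2 + 3/16*pi_S3 + 3/8*pi_S4
with normalization: pi_S0 + pi_S1 + pi_S2 + pi_S3 + pi_S4 = 1.

Using the first 4 balance equations plus normalization, the linear system A*pi = b is:
  [-1/2, 3/16, 1/8, 1/16, 3/16] . pi = 0
  [1/16, -5/8, 5/16, 7/16, 1/16] . pi = 0
  [3/16, 1/16, -7/8, 3/16, 1/16] . pi = 0
  [1/16, 3/16, 1/8, -7/8, 5/16] . pi = 0
  [1, 1, 1, 1, 1] . pi = 1

Solving yields:
  pi_S0 = 8356/36237
  pi_S1 = 2757/12079
  pi_S2 = 1453/12079
  pi_S3 = 6218/36237
  pi_S4 = 3011/12079

Verification (pi * P):
  8356/36237*1/2 + 2757/12079*3/16 + 1453/12079*1/8 + 6218/36237*1/16 + 3011/12079*3/16 = 8356/36237 = pi_S0  (ok)
  8356/36237*1/16 + 2757/12079*3/8 + 1453/12079*5/16 + 6218/36237*7/16 + 3011/12079*1/16 = 2757/12079 = pi_S1  (ok)
  8356/36237*3/16 + 2757/12079*1/16 + 1453/12079*1/8 + 6218/36237*3/16 + 3011/12079*1/16 = 1453/12079 = pi_S2  (ok)
  8356/36237*1/16 + 2757/12079*3/16 + 1453/12079*1/8 + 6218/36237*1/8 + 3011/12079*5/16 = 6218/36237 = pi_S3  (ok)
  8356/36237*3/16 + 2757/12079*3/16 + 1453/12079*5/16 + 6218/36237*3/16 + 3011/12079*3/8 = 3011/12079 = pi_S4  (ok)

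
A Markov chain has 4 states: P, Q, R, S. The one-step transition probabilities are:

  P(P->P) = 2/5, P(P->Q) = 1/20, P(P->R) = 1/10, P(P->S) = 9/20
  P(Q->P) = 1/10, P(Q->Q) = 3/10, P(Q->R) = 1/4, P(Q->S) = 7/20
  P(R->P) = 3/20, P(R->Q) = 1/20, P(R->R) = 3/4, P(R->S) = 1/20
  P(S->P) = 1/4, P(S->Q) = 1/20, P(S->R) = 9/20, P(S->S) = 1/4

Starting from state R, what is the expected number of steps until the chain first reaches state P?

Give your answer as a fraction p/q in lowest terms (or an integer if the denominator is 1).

Let h_i = expected steps to first reach P from state i.
Boundary: h_P = 0.
First-step equations for the other states:
  h_Q = 1 + 1/10*h_P + 3/10*h_Q + 1/4*h_R + 7/20*h_S
  h_R = 1 + 3/20*h_P + 1/20*h_Q + 3/4*h_R + 1/20*h_S
  h_S = 1 + 1/4*h_P + 1/20*h_Q + 9/20*h_R + 1/4*h_S

Substituting h_P = 0 and rearranging gives the linear system (I - Q) h = 1:
  [7/10, -1/4, -7/20] . (h_Q, h_R, h_S) = 1
  [-1/20, 1/4, -1/20] . (h_Q, h_R, h_S) = 1
  [-1/20, -9/20, 3/4] . (h_Q, h_R, h_S) = 1

Solving yields:
  h_Q = 2440/373
  h_R = 2400/373
  h_S = 2100/373

Starting state is R, so the expected hitting time is h_R = 2400/373.

Answer: 2400/373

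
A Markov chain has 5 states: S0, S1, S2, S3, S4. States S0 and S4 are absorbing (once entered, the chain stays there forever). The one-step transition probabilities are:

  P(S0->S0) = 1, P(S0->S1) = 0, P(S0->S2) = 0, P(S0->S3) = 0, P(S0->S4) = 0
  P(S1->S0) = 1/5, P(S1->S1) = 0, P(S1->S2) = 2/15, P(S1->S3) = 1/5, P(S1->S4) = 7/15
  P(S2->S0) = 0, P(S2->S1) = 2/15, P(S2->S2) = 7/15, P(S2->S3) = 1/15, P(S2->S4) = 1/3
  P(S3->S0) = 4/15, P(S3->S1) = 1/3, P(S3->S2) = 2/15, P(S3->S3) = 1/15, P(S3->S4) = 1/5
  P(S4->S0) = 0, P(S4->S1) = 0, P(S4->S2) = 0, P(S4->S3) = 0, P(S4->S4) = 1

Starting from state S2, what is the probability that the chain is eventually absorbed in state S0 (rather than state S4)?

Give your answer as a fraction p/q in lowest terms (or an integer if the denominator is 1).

Let a_i = P(absorbed in S0 | start in state i).
Boundary conditions: a_S0 = 1, a_S4 = 0.
For each transient state i, a_i = sum_j P(i->j) * a_j:
  a_S1 = 1/5*a_S0 + 0*a_S1 + 2/15*a_S2 + 1/5*a_S3 + 7/15*a_S4
  a_S2 = 0*a_S0 + 2/15*a_S1 + 7/15*a_S2 + 1/15*a_S3 + 1/3*a_S4
  a_S3 = 4/15*a_S0 + 1/3*a_S1 + 2/15*a_S2 + 1/15*a_S3 + 1/5*a_S4

Substituting a_S0 = 1 and a_S4 = 0, rearrange to (I - Q) a = r where r[i] = P(i -> S0):
  [1, -2/15, -1/5] . (a_S1, a_S2, a_S3) = 1/5
  [-2/15, 8/15, -1/15] . (a_S1, a_S2, a_S3) = 0
  [-1/3, -2/15, 14/15] . (a_S1, a_S2, a_S3) = 4/15

Solving yields:
  a_S1 = 217/726
  a_S2 = 61/484
  a_S3 = 149/363

Starting state is S2, so the absorption probability is a_S2 = 61/484.

Answer: 61/484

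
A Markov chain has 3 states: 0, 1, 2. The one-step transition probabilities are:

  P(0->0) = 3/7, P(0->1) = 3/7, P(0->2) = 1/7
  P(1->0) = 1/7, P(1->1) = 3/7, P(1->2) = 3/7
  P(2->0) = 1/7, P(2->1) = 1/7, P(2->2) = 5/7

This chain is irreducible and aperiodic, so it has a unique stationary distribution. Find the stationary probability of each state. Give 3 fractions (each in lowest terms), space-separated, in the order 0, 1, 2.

Answer: 1/5 7/25 13/25

Derivation:
The stationary distribution satisfies pi = pi * P, i.e.:
  pi_0 = 3/7*pi_0 + 1/7*pi_1 + 1/7*pi_2
  pi_1 = 3/7*pi_0 + 3/7*pi_1 + 1/7*pi_2
  pi_2 = 1/7*pi_0 + 3/7*pi_1 + 5/7*pi_2
with normalization: pi_0 + pi_1 + pi_2 = 1.

Using the first 2 balance equations plus normalization, the linear system A*pi = b is:
  [-4/7, 1/7, 1/7] . pi = 0
  [3/7, -4/7, 1/7] . pi = 0
  [1, 1, 1] . pi = 1

Solving yields:
  pi_0 = 1/5
  pi_1 = 7/25
  pi_2 = 13/25

Verification (pi * P):
  1/5*3/7 + 7/25*1/7 + 13/25*1/7 = 1/5 = pi_0  (ok)
  1/5*3/7 + 7/25*3/7 + 13/25*1/7 = 7/25 = pi_1  (ok)
  1/5*1/7 + 7/25*3/7 + 13/25*5/7 = 13/25 = pi_2  (ok)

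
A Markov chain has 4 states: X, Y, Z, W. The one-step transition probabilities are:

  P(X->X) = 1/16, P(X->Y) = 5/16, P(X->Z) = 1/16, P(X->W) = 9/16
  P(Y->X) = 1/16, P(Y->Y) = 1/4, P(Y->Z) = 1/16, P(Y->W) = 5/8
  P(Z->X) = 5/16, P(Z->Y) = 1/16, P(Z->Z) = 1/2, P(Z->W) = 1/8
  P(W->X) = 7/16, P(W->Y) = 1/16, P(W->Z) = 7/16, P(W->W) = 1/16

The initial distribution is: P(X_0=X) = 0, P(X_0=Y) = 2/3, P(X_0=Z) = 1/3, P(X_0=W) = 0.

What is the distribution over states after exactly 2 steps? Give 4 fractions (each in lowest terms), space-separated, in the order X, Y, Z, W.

Propagating the distribution step by step (d_{t+1} = d_t * P):
d_0 = (X=0, Y=2/3, Z=1/3, W=0)
  d_1[X] = 0*1/16 + 2/3*1/16 + 1/3*5/16 + 0*7/16 = 7/48
  d_1[Y] = 0*5/16 + 2/3*1/4 + 1/3*1/16 + 0*1/16 = 3/16
  d_1[Z] = 0*1/16 + 2/3*1/16 + 1/3*1/2 + 0*7/16 = 5/24
  d_1[W] = 0*9/16 + 2/3*5/8 + 1/3*1/8 + 0*1/16 = 11/24
d_1 = (X=7/48, Y=3/16, Z=5/24, W=11/24)
  d_2[X] = 7/48*1/16 + 3/16*1/16 + 5/24*5/16 + 11/24*7/16 = 55/192
  d_2[Y] = 7/48*5/16 + 3/16*1/4 + 5/24*1/16 + 11/24*1/16 = 103/768
  d_2[Z] = 7/48*1/16 + 3/16*1/16 + 5/24*1/2 + 11/24*7/16 = 125/384
  d_2[W] = 7/48*9/16 + 3/16*5/8 + 5/24*1/8 + 11/24*1/16 = 65/256
d_2 = (X=55/192, Y=103/768, Z=125/384, W=65/256)

Answer: 55/192 103/768 125/384 65/256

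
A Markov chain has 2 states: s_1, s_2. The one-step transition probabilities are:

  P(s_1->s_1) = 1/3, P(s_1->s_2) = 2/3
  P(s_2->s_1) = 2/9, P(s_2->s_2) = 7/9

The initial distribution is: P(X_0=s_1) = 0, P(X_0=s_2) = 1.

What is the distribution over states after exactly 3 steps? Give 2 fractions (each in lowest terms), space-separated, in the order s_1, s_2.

Propagating the distribution step by step (d_{t+1} = d_t * P):
d_0 = (s_1=0, s_2=1)
  d_1[s_1] = 0*1/3 + 1*2/9 = 2/9
  d_1[s_2] = 0*2/3 + 1*7/9 = 7/9
d_1 = (s_1=2/9, s_2=7/9)
  d_2[s_1] = 2/9*1/3 + 7/9*2/9 = 20/81
  d_2[s_2] = 2/9*2/3 + 7/9*7/9 = 61/81
d_2 = (s_1=20/81, s_2=61/81)
  d_3[s_1] = 20/81*1/3 + 61/81*2/9 = 182/729
  d_3[s_2] = 20/81*2/3 + 61/81*7/9 = 547/729
d_3 = (s_1=182/729, s_2=547/729)

Answer: 182/729 547/729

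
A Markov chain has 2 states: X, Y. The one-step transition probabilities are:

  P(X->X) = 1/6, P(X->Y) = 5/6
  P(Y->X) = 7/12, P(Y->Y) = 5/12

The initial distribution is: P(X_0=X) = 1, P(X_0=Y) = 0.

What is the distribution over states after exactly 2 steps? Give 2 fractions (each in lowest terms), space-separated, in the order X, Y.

Answer: 37/72 35/72

Derivation:
Propagating the distribution step by step (d_{t+1} = d_t * P):
d_0 = (X=1, Y=0)
  d_1[X] = 1*1/6 + 0*7/12 = 1/6
  d_1[Y] = 1*5/6 + 0*5/12 = 5/6
d_1 = (X=1/6, Y=5/6)
  d_2[X] = 1/6*1/6 + 5/6*7/12 = 37/72
  d_2[Y] = 1/6*5/6 + 5/6*5/12 = 35/72
d_2 = (X=37/72, Y=35/72)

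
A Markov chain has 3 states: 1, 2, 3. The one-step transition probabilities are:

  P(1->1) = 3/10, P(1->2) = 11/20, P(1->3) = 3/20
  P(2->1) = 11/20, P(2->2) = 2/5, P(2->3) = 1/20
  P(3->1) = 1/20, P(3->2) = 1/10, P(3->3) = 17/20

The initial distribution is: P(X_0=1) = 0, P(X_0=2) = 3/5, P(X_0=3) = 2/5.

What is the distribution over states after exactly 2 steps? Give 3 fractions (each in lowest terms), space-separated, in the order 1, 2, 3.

Propagating the distribution step by step (d_{t+1} = d_t * P):
d_0 = (1=0, 2=3/5, 3=2/5)
  d_1[1] = 0*3/10 + 3/5*11/20 + 2/5*1/20 = 7/20
  d_1[2] = 0*11/20 + 3/5*2/5 + 2/5*1/10 = 7/25
  d_1[3] = 0*3/20 + 3/5*1/20 + 2/5*17/20 = 37/100
d_1 = (1=7/20, 2=7/25, 3=37/100)
  d_2[1] = 7/20*3/10 + 7/25*11/20 + 37/100*1/20 = 111/400
  d_2[2] = 7/20*11/20 + 7/25*2/5 + 37/100*1/10 = 683/2000
  d_2[3] = 7/20*3/20 + 7/25*1/20 + 37/100*17/20 = 381/1000
d_2 = (1=111/400, 2=683/2000, 3=381/1000)

Answer: 111/400 683/2000 381/1000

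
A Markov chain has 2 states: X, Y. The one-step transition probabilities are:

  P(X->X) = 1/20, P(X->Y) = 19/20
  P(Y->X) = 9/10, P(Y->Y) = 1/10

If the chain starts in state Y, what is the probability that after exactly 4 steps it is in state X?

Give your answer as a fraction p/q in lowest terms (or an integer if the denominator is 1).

Computing P^4 by repeated multiplication:
P^1 =
  X: [1/20, 19/20]
  Y: [9/10, 1/10]
P^2 =
  X: [343/400, 57/400]
  Y: [27/200, 173/200]
P^3 =
  X: [1369/8000, 6631/8000]
  Y: [3141/4000, 859/4000]
P^4 =
  X: [120727/160000, 39273/160000]
  Y: [18603/80000, 61397/80000]

(P^4)[Y -> X] = 18603/80000

Answer: 18603/80000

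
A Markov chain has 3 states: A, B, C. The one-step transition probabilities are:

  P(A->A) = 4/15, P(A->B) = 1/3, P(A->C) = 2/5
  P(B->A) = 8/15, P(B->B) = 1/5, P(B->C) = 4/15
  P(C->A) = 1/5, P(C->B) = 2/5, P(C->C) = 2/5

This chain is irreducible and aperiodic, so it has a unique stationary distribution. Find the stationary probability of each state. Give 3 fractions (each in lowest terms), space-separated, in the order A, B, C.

The stationary distribution satisfies pi = pi * P, i.e.:
  pi_A = 4/15*pi_A + 8/15*pi_B + 1/5*pi_C
  pi_B = 1/3*pi_A + 1/5*pi_B + 2/5*pi_C
  pi_C = 2/5*pi_A + 4/15*pi_B + 2/5*pi_C
with normalization: pi_A + pi_B + pi_C = 1.

Using the first 2 balance equations plus normalization, the linear system A*pi = b is:
  [-11/15, 8/15, 1/5] . pi = 0
  [1/3, -4/5, 2/5] . pi = 0
  [1, 1, 1] . pi = 1

Solving yields:
  pi_A = 84/257
  pi_B = 81/257
  pi_C = 92/257

Verification (pi * P):
  84/257*4/15 + 81/257*8/15 + 92/257*1/5 = 84/257 = pi_A  (ok)
  84/257*1/3 + 81/257*1/5 + 92/257*2/5 = 81/257 = pi_B  (ok)
  84/257*2/5 + 81/257*4/15 + 92/257*2/5 = 92/257 = pi_C  (ok)

Answer: 84/257 81/257 92/257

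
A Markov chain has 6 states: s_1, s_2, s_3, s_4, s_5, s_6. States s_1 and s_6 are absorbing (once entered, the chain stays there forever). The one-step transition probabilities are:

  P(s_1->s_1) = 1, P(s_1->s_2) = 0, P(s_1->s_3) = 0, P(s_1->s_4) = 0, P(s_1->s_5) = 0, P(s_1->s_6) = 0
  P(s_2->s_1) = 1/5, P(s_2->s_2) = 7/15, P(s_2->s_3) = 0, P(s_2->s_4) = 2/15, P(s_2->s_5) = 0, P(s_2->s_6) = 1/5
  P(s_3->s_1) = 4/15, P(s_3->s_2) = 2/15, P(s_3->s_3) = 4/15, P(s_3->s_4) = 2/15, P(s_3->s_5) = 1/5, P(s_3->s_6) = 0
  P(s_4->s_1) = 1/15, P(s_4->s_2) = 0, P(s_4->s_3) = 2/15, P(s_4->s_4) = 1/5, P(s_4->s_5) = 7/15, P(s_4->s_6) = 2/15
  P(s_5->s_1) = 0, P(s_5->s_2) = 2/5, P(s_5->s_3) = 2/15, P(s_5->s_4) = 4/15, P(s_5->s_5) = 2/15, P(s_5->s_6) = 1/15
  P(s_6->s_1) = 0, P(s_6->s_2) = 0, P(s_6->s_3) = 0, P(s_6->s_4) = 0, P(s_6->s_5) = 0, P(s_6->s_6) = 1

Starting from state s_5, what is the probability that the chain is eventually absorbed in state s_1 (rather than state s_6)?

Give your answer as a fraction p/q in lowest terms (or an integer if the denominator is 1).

Answer: 69/145

Derivation:
Let a_i = P(absorbed in s_1 | start in state i).
Boundary conditions: a_s_1 = 1, a_s_6 = 0.
For each transient state i, a_i = sum_j P(i->j) * a_j:
  a_s_2 = 1/5*a_s_1 + 7/15*a_s_2 + 0*a_s_3 + 2/15*a_s_4 + 0*a_s_5 + 1/5*a_s_6
  a_s_3 = 4/15*a_s_1 + 2/15*a_s_2 + 4/15*a_s_3 + 2/15*a_s_4 + 1/5*a_s_5 + 0*a_s_6
  a_s_4 = 1/15*a_s_1 + 0*a_s_2 + 2/15*a_s_3 + 1/5*a_s_4 + 7/15*a_s_5 + 2/15*a_s_6
  a_s_5 = 0*a_s_1 + 2/5*a_s_2 + 2/15*a_s_3 + 4/15*a_s_4 + 2/15*a_s_5 + 1/15*a_s_6

Substituting a_s_1 = 1 and a_s_6 = 0, rearrange to (I - Q) a = r where r[i] = P(i -> s_1):
  [8/15, 0, -2/15, 0] . (a_s_2, a_s_3, a_s_4, a_s_5) = 1/5
  [-2/15, 11/15, -2/15, -1/5] . (a_s_2, a_s_3, a_s_4, a_s_5) = 4/15
  [0, -2/15, 4/5, -7/15] . (a_s_2, a_s_3, a_s_4, a_s_5) = 1/15
  [-2/5, -2/15, -4/15, 13/15] . (a_s_2, a_s_3, a_s_4, a_s_5) = 0

Solving yields:
  a_s_2 = 143/290
  a_s_3 = 97/145
  a_s_4 = 137/290
  a_s_5 = 69/145

Starting state is s_5, so the absorption probability is a_s_5 = 69/145.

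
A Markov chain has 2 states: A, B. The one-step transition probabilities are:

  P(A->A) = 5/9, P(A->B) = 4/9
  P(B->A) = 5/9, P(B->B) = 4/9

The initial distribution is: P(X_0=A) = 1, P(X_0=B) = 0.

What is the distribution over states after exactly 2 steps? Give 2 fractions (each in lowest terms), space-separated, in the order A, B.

Propagating the distribution step by step (d_{t+1} = d_t * P):
d_0 = (A=1, B=0)
  d_1[A] = 1*5/9 + 0*5/9 = 5/9
  d_1[B] = 1*4/9 + 0*4/9 = 4/9
d_1 = (A=5/9, B=4/9)
  d_2[A] = 5/9*5/9 + 4/9*5/9 = 5/9
  d_2[B] = 5/9*4/9 + 4/9*4/9 = 4/9
d_2 = (A=5/9, B=4/9)

Answer: 5/9 4/9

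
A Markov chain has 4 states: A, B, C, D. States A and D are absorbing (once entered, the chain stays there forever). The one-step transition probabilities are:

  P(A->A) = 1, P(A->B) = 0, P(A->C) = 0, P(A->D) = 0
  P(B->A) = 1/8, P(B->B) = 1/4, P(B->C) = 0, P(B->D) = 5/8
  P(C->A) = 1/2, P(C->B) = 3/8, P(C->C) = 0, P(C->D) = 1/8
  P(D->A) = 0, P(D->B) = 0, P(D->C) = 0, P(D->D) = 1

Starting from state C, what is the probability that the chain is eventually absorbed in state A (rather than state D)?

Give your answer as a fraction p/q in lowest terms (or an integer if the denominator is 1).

Answer: 9/16

Derivation:
Let a_i = P(absorbed in A | start in state i).
Boundary conditions: a_A = 1, a_D = 0.
For each transient state i, a_i = sum_j P(i->j) * a_j:
  a_B = 1/8*a_A + 1/4*a_B + 0*a_C + 5/8*a_D
  a_C = 1/2*a_A + 3/8*a_B + 0*a_C + 1/8*a_D

Substituting a_A = 1 and a_D = 0, rearrange to (I - Q) a = r where r[i] = P(i -> A):
  [3/4, 0] . (a_B, a_C) = 1/8
  [-3/8, 1] . (a_B, a_C) = 1/2

Solving yields:
  a_B = 1/6
  a_C = 9/16

Starting state is C, so the absorption probability is a_C = 9/16.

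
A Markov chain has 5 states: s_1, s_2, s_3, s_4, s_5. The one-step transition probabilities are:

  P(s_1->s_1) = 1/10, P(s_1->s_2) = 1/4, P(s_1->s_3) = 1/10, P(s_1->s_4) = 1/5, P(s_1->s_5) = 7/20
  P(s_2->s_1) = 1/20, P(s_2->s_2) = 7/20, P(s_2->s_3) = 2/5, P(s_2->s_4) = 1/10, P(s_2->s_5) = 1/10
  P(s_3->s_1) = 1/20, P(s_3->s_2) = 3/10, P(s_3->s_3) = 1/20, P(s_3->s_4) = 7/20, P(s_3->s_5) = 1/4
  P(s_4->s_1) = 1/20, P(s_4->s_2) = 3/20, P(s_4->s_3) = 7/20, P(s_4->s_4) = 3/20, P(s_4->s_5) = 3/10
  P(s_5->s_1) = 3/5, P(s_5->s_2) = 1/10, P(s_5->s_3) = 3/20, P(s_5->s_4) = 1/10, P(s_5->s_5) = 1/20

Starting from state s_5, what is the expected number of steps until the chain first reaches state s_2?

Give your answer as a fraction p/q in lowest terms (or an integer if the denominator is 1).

Let h_i = expected steps to first reach s_2 from state i.
Boundary: h_s_2 = 0.
First-step equations for the other states:
  h_s_1 = 1 + 1/10*h_s_1 + 1/4*h_s_2 + 1/10*h_s_3 + 1/5*h_s_4 + 7/20*h_s_5
  h_s_3 = 1 + 1/20*h_s_1 + 3/10*h_s_2 + 1/20*h_s_3 + 7/20*h_s_4 + 1/4*h_s_5
  h_s_4 = 1 + 1/20*h_s_1 + 3/20*h_s_2 + 7/20*h_s_3 + 3/20*h_s_4 + 3/10*h_s_5
  h_s_5 = 1 + 3/5*h_s_1 + 1/10*h_s_2 + 3/20*h_s_3 + 1/10*h_s_4 + 1/20*h_s_5

Substituting h_s_2 = 0 and rearranging gives the linear system (I - Q) h = 1:
  [9/10, -1/10, -1/5, -7/20] . (h_s_1, h_s_3, h_s_4, h_s_5) = 1
  [-1/20, 19/20, -7/20, -1/4] . (h_s_1, h_s_3, h_s_4, h_s_5) = 1
  [-1/20, -7/20, 17/20, -3/10] . (h_s_1, h_s_3, h_s_4, h_s_5) = 1
  [-3/5, -3/20, -1/10, 19/20] . (h_s_1, h_s_3, h_s_4, h_s_5) = 1

Solving yields:
  h_s_1 = 110590/22253
  h_s_3 = 105440/22253
  h_s_4 = 119330/22253
  h_s_5 = 122480/22253

Starting state is s_5, so the expected hitting time is h_s_5 = 122480/22253.

Answer: 122480/22253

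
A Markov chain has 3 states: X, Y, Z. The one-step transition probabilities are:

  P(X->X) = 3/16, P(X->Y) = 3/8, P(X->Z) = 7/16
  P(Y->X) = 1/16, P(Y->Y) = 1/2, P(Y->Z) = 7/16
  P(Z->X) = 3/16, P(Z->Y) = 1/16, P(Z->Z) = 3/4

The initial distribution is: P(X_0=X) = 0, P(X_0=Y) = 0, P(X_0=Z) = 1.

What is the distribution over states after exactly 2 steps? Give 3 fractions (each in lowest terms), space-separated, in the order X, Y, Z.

Propagating the distribution step by step (d_{t+1} = d_t * P):
d_0 = (X=0, Y=0, Z=1)
  d_1[X] = 0*3/16 + 0*1/16 + 1*3/16 = 3/16
  d_1[Y] = 0*3/8 + 0*1/2 + 1*1/16 = 1/16
  d_1[Z] = 0*7/16 + 0*7/16 + 1*3/4 = 3/4
d_1 = (X=3/16, Y=1/16, Z=3/4)
  d_2[X] = 3/16*3/16 + 1/16*1/16 + 3/4*3/16 = 23/128
  d_2[Y] = 3/16*3/8 + 1/16*1/2 + 3/4*1/16 = 19/128
  d_2[Z] = 3/16*7/16 + 1/16*7/16 + 3/4*3/4 = 43/64
d_2 = (X=23/128, Y=19/128, Z=43/64)

Answer: 23/128 19/128 43/64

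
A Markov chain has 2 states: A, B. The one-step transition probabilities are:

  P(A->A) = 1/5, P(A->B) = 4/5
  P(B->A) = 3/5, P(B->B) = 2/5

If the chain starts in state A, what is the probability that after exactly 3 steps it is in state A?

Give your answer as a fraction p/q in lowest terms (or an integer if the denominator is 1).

Computing P^3 by repeated multiplication:
P^1 =
  A: [1/5, 4/5]
  B: [3/5, 2/5]
P^2 =
  A: [13/25, 12/25]
  B: [9/25, 16/25]
P^3 =
  A: [49/125, 76/125]
  B: [57/125, 68/125]

(P^3)[A -> A] = 49/125

Answer: 49/125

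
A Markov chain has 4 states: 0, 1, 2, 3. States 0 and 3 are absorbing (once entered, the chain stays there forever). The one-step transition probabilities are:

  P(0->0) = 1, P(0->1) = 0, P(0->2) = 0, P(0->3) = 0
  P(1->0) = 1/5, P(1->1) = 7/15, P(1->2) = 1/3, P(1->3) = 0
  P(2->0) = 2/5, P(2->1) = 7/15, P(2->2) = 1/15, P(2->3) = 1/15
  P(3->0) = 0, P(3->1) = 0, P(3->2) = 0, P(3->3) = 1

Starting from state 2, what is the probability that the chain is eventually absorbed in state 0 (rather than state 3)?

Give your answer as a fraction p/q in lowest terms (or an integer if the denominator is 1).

Answer: 69/77

Derivation:
Let a_i = P(absorbed in 0 | start in state i).
Boundary conditions: a_0 = 1, a_3 = 0.
For each transient state i, a_i = sum_j P(i->j) * a_j:
  a_1 = 1/5*a_0 + 7/15*a_1 + 1/3*a_2 + 0*a_3
  a_2 = 2/5*a_0 + 7/15*a_1 + 1/15*a_2 + 1/15*a_3

Substituting a_0 = 1 and a_3 = 0, rearrange to (I - Q) a = r where r[i] = P(i -> 0):
  [8/15, -1/3] . (a_1, a_2) = 1/5
  [-7/15, 14/15] . (a_1, a_2) = 2/5

Solving yields:
  a_1 = 72/77
  a_2 = 69/77

Starting state is 2, so the absorption probability is a_2 = 69/77.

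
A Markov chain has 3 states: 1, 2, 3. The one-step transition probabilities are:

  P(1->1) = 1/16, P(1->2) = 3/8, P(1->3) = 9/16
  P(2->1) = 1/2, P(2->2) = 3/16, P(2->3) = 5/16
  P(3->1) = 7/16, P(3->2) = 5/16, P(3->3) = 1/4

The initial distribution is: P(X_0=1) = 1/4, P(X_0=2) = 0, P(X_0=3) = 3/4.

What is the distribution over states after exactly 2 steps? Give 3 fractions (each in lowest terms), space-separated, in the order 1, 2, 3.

Answer: 337/1024 75/256 387/1024

Derivation:
Propagating the distribution step by step (d_{t+1} = d_t * P):
d_0 = (1=1/4, 2=0, 3=3/4)
  d_1[1] = 1/4*1/16 + 0*1/2 + 3/4*7/16 = 11/32
  d_1[2] = 1/4*3/8 + 0*3/16 + 3/4*5/16 = 21/64
  d_1[3] = 1/4*9/16 + 0*5/16 + 3/4*1/4 = 21/64
d_1 = (1=11/32, 2=21/64, 3=21/64)
  d_2[1] = 11/32*1/16 + 21/64*1/2 + 21/64*7/16 = 337/1024
  d_2[2] = 11/32*3/8 + 21/64*3/16 + 21/64*5/16 = 75/256
  d_2[3] = 11/32*9/16 + 21/64*5/16 + 21/64*1/4 = 387/1024
d_2 = (1=337/1024, 2=75/256, 3=387/1024)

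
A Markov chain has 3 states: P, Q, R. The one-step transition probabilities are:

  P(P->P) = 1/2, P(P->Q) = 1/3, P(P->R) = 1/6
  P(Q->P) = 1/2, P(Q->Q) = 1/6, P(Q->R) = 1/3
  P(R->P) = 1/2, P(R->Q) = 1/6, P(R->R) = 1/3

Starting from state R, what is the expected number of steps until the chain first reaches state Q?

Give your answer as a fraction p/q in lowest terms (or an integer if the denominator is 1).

Answer: 4

Derivation:
Let h_i = expected steps to first reach Q from state i.
Boundary: h_Q = 0.
First-step equations for the other states:
  h_P = 1 + 1/2*h_P + 1/3*h_Q + 1/6*h_R
  h_R = 1 + 1/2*h_P + 1/6*h_Q + 1/3*h_R

Substituting h_Q = 0 and rearranging gives the linear system (I - Q) h = 1:
  [1/2, -1/6] . (h_P, h_R) = 1
  [-1/2, 2/3] . (h_P, h_R) = 1

Solving yields:
  h_P = 10/3
  h_R = 4

Starting state is R, so the expected hitting time is h_R = 4.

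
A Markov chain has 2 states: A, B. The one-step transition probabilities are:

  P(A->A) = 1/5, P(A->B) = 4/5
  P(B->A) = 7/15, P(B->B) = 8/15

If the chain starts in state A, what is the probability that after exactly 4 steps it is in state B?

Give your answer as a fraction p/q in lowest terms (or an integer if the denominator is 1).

Computing P^4 by repeated multiplication:
P^1 =
  A: [1/5, 4/5]
  B: [7/15, 8/15]
P^2 =
  A: [31/75, 44/75]
  B: [77/225, 148/225]
P^3 =
  A: [401/1125, 724/1125]
  B: [1267/3375, 2108/3375]
P^4 =
  A: [6271/16875, 10604/16875]
  B: [18557/50625, 32068/50625]

(P^4)[A -> B] = 10604/16875

Answer: 10604/16875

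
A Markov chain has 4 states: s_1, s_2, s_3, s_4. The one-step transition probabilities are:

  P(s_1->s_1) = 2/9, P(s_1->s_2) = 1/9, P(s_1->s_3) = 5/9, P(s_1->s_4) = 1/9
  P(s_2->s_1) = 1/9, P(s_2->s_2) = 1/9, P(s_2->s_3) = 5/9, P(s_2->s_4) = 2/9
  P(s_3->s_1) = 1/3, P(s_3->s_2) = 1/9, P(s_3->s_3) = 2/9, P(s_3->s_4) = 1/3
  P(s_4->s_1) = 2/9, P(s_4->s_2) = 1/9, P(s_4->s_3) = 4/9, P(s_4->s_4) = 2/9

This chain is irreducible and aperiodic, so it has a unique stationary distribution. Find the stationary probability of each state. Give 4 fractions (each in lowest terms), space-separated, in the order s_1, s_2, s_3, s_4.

The stationary distribution satisfies pi = pi * P, i.e.:
  pi_s_1 = 2/9*pi_s_1 + 1/9*pi_s_2 + 1/3*pi_s_3 + 2/9*pi_s_4
  pi_s_2 = 1/9*pi_s_1 + 1/9*pi_s_2 + 1/9*pi_s_3 + 1/9*pi_s_4
  pi_s_3 = 5/9*pi_s_1 + 5/9*pi_s_2 + 2/9*pi_s_3 + 4/9*pi_s_4
  pi_s_4 = 1/9*pi_s_1 + 2/9*pi_s_2 + 1/3*pi_s_3 + 2/9*pi_s_4
with normalization: pi_s_1 + pi_s_2 + pi_s_3 + pi_s_4 = 1.

Using the first 3 balance equations plus normalization, the linear system A*pi = b is:
  [-7/9, 1/9, 1/3, 2/9] . pi = 0
  [1/9, -8/9, 1/9, 1/9] . pi = 0
  [5/9, 5/9, -7/9, 4/9] . pi = 0
  [1, 1, 1, 1] . pi = 1

Solving yields:
  pi_s_1 = 16/63
  pi_s_2 = 1/9
  pi_s_3 = 25/63
  pi_s_4 = 5/21

Verification (pi * P):
  16/63*2/9 + 1/9*1/9 + 25/63*1/3 + 5/21*2/9 = 16/63 = pi_s_1  (ok)
  16/63*1/9 + 1/9*1/9 + 25/63*1/9 + 5/21*1/9 = 1/9 = pi_s_2  (ok)
  16/63*5/9 + 1/9*5/9 + 25/63*2/9 + 5/21*4/9 = 25/63 = pi_s_3  (ok)
  16/63*1/9 + 1/9*2/9 + 25/63*1/3 + 5/21*2/9 = 5/21 = pi_s_4  (ok)

Answer: 16/63 1/9 25/63 5/21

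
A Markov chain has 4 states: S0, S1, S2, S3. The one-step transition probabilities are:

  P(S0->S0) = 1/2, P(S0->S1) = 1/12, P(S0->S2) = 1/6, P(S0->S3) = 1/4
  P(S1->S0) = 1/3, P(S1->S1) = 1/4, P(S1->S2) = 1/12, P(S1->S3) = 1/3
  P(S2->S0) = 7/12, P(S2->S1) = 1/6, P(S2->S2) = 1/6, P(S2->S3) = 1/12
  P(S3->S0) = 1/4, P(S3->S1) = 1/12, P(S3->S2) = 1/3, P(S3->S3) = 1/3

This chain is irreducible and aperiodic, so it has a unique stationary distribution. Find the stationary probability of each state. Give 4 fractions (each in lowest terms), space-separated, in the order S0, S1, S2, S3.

The stationary distribution satisfies pi = pi * P, i.e.:
  pi_S0 = 1/2*pi_S0 + 1/3*pi_S1 + 7/12*pi_S2 + 1/4*pi_S3
  pi_S1 = 1/12*pi_S0 + 1/4*pi_S1 + 1/6*pi_S2 + 1/12*pi_S3
  pi_S2 = 1/6*pi_S0 + 1/12*pi_S1 + 1/6*pi_S2 + 1/3*pi_S3
  pi_S3 = 1/4*pi_S0 + 1/3*pi_S1 + 1/12*pi_S2 + 1/3*pi_S3
with normalization: pi_S0 + pi_S1 + pi_S2 + pi_S3 = 1.

Using the first 3 balance equations plus normalization, the linear system A*pi = b is:
  [-1/2, 1/3, 7/12, 1/4] . pi = 0
  [1/12, -3/4, 1/6, 1/12] . pi = 0
  [1/6, 1/12, -5/6, 1/3] . pi = 0
  [1, 1, 1, 1] . pi = 1

Solving yields:
  pi_S0 = 595/1369
  pi_S1 = 164/1369
  pi_S2 = 271/1369
  pi_S3 = 339/1369

Verification (pi * P):
  595/1369*1/2 + 164/1369*1/3 + 271/1369*7/12 + 339/1369*1/4 = 595/1369 = pi_S0  (ok)
  595/1369*1/12 + 164/1369*1/4 + 271/1369*1/6 + 339/1369*1/12 = 164/1369 = pi_S1  (ok)
  595/1369*1/6 + 164/1369*1/12 + 271/1369*1/6 + 339/1369*1/3 = 271/1369 = pi_S2  (ok)
  595/1369*1/4 + 164/1369*1/3 + 271/1369*1/12 + 339/1369*1/3 = 339/1369 = pi_S3  (ok)

Answer: 595/1369 164/1369 271/1369 339/1369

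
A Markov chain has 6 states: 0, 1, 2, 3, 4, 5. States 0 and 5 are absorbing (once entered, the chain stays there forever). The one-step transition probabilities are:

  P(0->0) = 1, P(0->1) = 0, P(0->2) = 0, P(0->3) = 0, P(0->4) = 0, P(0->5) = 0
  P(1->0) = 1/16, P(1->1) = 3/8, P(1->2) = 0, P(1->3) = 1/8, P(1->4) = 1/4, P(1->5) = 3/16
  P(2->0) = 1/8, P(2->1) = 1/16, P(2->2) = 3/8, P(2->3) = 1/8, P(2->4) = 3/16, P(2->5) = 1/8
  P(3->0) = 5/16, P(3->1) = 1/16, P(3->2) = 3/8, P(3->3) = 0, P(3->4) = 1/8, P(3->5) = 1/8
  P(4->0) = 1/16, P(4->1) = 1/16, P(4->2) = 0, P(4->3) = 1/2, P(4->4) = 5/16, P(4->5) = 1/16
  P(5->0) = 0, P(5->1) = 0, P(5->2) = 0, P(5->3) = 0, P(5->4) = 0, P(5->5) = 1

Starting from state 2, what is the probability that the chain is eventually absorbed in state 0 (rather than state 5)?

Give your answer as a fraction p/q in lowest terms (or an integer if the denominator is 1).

Let a_i = P(absorbed in 0 | start in state i).
Boundary conditions: a_0 = 1, a_5 = 0.
For each transient state i, a_i = sum_j P(i->j) * a_j:
  a_1 = 1/16*a_0 + 3/8*a_1 + 0*a_2 + 1/8*a_3 + 1/4*a_4 + 3/16*a_5
  a_2 = 1/8*a_0 + 1/16*a_1 + 3/8*a_2 + 1/8*a_3 + 3/16*a_4 + 1/8*a_5
  a_3 = 5/16*a_0 + 1/16*a_1 + 3/8*a_2 + 0*a_3 + 1/8*a_4 + 1/8*a_5
  a_4 = 1/16*a_0 + 1/16*a_1 + 0*a_2 + 1/2*a_3 + 5/16*a_4 + 1/16*a_5

Substituting a_0 = 1 and a_5 = 0, rearrange to (I - Q) a = r where r[i] = P(i -> 0):
  [5/8, 0, -1/8, -1/4] . (a_1, a_2, a_3, a_4) = 1/16
  [-1/16, 5/8, -1/8, -3/16] . (a_1, a_2, a_3, a_4) = 1/8
  [-1/16, -3/8, 1, -1/8] . (a_1, a_2, a_3, a_4) = 5/16
  [-1/16, 0, -1/2, 11/16] . (a_1, a_2, a_3, a_4) = 1/16

Solving yields:
  a_1 = 1335/2927
  a_2 = 1591/2927
  a_3 = 3615/5854
  a_4 = 1702/2927

Starting state is 2, so the absorption probability is a_2 = 1591/2927.

Answer: 1591/2927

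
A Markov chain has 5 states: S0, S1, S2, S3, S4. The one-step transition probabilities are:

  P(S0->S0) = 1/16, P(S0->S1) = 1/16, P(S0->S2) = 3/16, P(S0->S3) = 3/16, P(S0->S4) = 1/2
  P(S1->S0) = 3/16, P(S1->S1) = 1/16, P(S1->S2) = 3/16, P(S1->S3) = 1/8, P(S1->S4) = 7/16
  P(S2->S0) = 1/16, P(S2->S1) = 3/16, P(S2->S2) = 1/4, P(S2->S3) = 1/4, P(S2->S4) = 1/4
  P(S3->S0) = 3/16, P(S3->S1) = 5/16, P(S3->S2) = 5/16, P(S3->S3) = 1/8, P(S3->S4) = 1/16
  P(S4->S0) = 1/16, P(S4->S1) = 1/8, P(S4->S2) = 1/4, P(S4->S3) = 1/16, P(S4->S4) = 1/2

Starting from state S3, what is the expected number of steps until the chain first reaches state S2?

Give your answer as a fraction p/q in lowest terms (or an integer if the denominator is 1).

Answer: 2336/593

Derivation:
Let h_i = expected steps to first reach S2 from state i.
Boundary: h_S2 = 0.
First-step equations for the other states:
  h_S0 = 1 + 1/16*h_S0 + 1/16*h_S1 + 3/16*h_S2 + 3/16*h_S3 + 1/2*h_S4
  h_S1 = 1 + 3/16*h_S0 + 1/16*h_S1 + 3/16*h_S2 + 1/8*h_S3 + 7/16*h_S4
  h_S3 = 1 + 3/16*h_S0 + 5/16*h_S1 + 5/16*h_S2 + 1/8*h_S3 + 1/16*h_S4
  h_S4 = 1 + 1/16*h_S0 + 1/8*h_S1 + 1/4*h_S2 + 1/16*h_S3 + 1/2*h_S4

Substituting h_S2 = 0 and rearranging gives the linear system (I - Q) h = 1:
  [15/16, -1/16, -3/16, -1/2] . (h_S0, h_S1, h_S3, h_S4) = 1
  [-3/16, 15/16, -1/8, -7/16] . (h_S0, h_S1, h_S3, h_S4) = 1
  [-3/16, -5/16, 7/8, -1/16] . (h_S0, h_S1, h_S3, h_S4) = 1
  [-1/16, -1/8, -1/16, 1/2] . (h_S0, h_S1, h_S3, h_S4) = 1

Solving yields:
  h_S0 = 33552/7709
  h_S1 = 33856/7709
  h_S3 = 2336/593
  h_S4 = 31872/7709

Starting state is S3, so the expected hitting time is h_S3 = 2336/593.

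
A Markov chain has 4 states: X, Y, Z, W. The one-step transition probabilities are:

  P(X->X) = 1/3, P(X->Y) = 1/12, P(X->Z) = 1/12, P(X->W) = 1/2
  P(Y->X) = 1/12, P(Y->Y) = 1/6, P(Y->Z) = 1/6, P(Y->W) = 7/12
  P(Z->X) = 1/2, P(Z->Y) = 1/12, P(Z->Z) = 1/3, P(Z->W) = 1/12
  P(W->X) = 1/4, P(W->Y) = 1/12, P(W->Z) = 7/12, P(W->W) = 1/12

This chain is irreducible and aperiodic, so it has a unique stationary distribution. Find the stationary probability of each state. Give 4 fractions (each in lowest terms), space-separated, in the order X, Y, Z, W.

The stationary distribution satisfies pi = pi * P, i.e.:
  pi_X = 1/3*pi_X + 1/12*pi_Y + 1/2*pi_Z + 1/4*pi_W
  pi_Y = 1/12*pi_X + 1/6*pi_Y + 1/12*pi_Z + 1/12*pi_W
  pi_Z = 1/12*pi_X + 1/6*pi_Y + 1/3*pi_Z + 7/12*pi_W
  pi_W = 1/2*pi_X + 7/12*pi_Y + 1/12*pi_Z + 1/12*pi_W
with normalization: pi_X + pi_Y + pi_Z + pi_W = 1.

Using the first 3 balance equations plus normalization, the linear system A*pi = b is:
  [-2/3, 1/12, 1/2, 1/4] . pi = 0
  [1/12, -5/6, 1/12, 1/12] . pi = 0
  [1/12, 1/6, -2/3, 7/12] . pi = 0
  [1, 1, 1, 1] . pi = 1

Solving yields:
  pi_X = 227/671
  pi_Y = 1/11
  pi_Z = 202/671
  pi_W = 181/671

Verification (pi * P):
  227/671*1/3 + 1/11*1/12 + 202/671*1/2 + 181/671*1/4 = 227/671 = pi_X  (ok)
  227/671*1/12 + 1/11*1/6 + 202/671*1/12 + 181/671*1/12 = 1/11 = pi_Y  (ok)
  227/671*1/12 + 1/11*1/6 + 202/671*1/3 + 181/671*7/12 = 202/671 = pi_Z  (ok)
  227/671*1/2 + 1/11*7/12 + 202/671*1/12 + 181/671*1/12 = 181/671 = pi_W  (ok)

Answer: 227/671 1/11 202/671 181/671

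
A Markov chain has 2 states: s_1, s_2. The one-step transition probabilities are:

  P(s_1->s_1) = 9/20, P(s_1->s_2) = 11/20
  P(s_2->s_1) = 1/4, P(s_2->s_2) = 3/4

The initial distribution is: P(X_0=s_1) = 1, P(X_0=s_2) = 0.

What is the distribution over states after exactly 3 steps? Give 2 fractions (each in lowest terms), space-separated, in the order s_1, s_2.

Answer: 159/500 341/500

Derivation:
Propagating the distribution step by step (d_{t+1} = d_t * P):
d_0 = (s_1=1, s_2=0)
  d_1[s_1] = 1*9/20 + 0*1/4 = 9/20
  d_1[s_2] = 1*11/20 + 0*3/4 = 11/20
d_1 = (s_1=9/20, s_2=11/20)
  d_2[s_1] = 9/20*9/20 + 11/20*1/4 = 17/50
  d_2[s_2] = 9/20*11/20 + 11/20*3/4 = 33/50
d_2 = (s_1=17/50, s_2=33/50)
  d_3[s_1] = 17/50*9/20 + 33/50*1/4 = 159/500
  d_3[s_2] = 17/50*11/20 + 33/50*3/4 = 341/500
d_3 = (s_1=159/500, s_2=341/500)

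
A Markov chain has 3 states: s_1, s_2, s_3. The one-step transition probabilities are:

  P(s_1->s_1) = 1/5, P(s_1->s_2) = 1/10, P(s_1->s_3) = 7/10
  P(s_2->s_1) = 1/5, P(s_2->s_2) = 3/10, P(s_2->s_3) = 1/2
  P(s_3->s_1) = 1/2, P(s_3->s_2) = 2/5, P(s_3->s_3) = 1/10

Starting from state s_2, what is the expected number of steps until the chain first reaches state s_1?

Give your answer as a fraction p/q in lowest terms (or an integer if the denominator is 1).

Answer: 140/43

Derivation:
Let h_i = expected steps to first reach s_1 from state i.
Boundary: h_s_1 = 0.
First-step equations for the other states:
  h_s_2 = 1 + 1/5*h_s_1 + 3/10*h_s_2 + 1/2*h_s_3
  h_s_3 = 1 + 1/2*h_s_1 + 2/5*h_s_2 + 1/10*h_s_3

Substituting h_s_1 = 0 and rearranging gives the linear system (I - Q) h = 1:
  [7/10, -1/2] . (h_s_2, h_s_3) = 1
  [-2/5, 9/10] . (h_s_2, h_s_3) = 1

Solving yields:
  h_s_2 = 140/43
  h_s_3 = 110/43

Starting state is s_2, so the expected hitting time is h_s_2 = 140/43.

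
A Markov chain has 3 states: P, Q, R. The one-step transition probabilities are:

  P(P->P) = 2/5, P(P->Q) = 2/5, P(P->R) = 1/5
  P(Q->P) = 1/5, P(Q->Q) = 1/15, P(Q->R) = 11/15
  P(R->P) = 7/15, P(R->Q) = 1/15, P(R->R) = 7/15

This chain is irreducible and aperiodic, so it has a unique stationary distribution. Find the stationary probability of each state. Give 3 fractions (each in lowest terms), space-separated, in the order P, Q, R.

Answer: 101/260 51/260 27/65

Derivation:
The stationary distribution satisfies pi = pi * P, i.e.:
  pi_P = 2/5*pi_P + 1/5*pi_Q + 7/15*pi_R
  pi_Q = 2/5*pi_P + 1/15*pi_Q + 1/15*pi_R
  pi_R = 1/5*pi_P + 11/15*pi_Q + 7/15*pi_R
with normalization: pi_P + pi_Q + pi_R = 1.

Using the first 2 balance equations plus normalization, the linear system A*pi = b is:
  [-3/5, 1/5, 7/15] . pi = 0
  [2/5, -14/15, 1/15] . pi = 0
  [1, 1, 1] . pi = 1

Solving yields:
  pi_P = 101/260
  pi_Q = 51/260
  pi_R = 27/65

Verification (pi * P):
  101/260*2/5 + 51/260*1/5 + 27/65*7/15 = 101/260 = pi_P  (ok)
  101/260*2/5 + 51/260*1/15 + 27/65*1/15 = 51/260 = pi_Q  (ok)
  101/260*1/5 + 51/260*11/15 + 27/65*7/15 = 27/65 = pi_R  (ok)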